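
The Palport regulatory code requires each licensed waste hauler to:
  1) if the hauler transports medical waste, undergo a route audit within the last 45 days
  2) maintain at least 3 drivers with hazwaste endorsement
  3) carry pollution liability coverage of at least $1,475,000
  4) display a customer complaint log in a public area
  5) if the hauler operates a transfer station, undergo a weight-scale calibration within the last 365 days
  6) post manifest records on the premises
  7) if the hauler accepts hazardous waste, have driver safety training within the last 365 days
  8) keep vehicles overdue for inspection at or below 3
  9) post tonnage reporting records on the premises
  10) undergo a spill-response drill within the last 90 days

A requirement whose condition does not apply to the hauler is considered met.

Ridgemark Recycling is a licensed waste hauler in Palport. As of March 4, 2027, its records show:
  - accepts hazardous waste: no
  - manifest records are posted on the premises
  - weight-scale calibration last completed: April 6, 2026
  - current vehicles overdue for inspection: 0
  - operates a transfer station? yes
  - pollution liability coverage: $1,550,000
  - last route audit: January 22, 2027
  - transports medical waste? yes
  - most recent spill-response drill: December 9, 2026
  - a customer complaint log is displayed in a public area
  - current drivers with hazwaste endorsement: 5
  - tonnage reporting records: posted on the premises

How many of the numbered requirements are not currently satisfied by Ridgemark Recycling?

0

1. condition 'transports medical waste' holds; route audit 41 days ago vs limit 45 → met
2. drivers with hazwaste endorsement 5 ≥ 3 → met
3. pollution liability coverage $1,550,000 ≥ $1,475,000 → met
4. customer complaint log present → met
5. condition 'operates a transfer station' holds; weight-scale calibration 332 days ago vs limit 365 → met
6. manifest records present → met
7. condition 'accepts hazardous waste' does not hold → requirement n/a → met
8. vehicles overdue for inspection 0 ≤ 3 → met
9. tonnage reporting records present → met
10. spill-response drill 85 days ago vs limit 90 → met
Not met: 0 of 10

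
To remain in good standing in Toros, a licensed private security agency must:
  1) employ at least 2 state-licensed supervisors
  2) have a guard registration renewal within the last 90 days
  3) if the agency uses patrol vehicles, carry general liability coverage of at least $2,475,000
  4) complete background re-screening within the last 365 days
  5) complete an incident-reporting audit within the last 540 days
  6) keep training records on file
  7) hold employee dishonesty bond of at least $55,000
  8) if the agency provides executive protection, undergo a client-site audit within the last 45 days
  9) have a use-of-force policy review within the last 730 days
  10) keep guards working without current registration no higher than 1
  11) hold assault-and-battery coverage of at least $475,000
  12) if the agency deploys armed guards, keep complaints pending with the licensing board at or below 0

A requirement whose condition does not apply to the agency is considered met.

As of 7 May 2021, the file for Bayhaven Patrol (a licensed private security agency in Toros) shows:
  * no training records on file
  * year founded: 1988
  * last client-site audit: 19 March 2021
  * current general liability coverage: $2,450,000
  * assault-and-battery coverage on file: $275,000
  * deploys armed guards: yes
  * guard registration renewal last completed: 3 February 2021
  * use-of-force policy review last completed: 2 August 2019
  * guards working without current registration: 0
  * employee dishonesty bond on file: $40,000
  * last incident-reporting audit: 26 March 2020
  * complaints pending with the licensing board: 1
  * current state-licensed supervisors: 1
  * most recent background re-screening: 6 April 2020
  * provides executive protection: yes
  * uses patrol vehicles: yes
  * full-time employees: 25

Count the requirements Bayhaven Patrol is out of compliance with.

1. state-licensed supervisors 1 < 2 → not met
2. guard registration renewal 93 days ago vs limit 90 → not met
3. condition 'uses patrol vehicles' holds; general liability coverage $2,450,000 < $2,475,000 → not met
4. background re-screening 396 days ago vs limit 365 → not met
5. incident-reporting audit 407 days ago vs limit 540 → met
6. training records absent → not met
7. employee dishonesty bond $40,000 < $55,000 → not met
8. condition 'provides executive protection' holds; client-site audit 49 days ago vs limit 45 → not met
9. use-of-force policy review 644 days ago vs limit 730 → met
10. guards working without current registration 0 ≤ 1 → met
11. assault-and-battery coverage $275,000 < $475,000 → not met
12. condition 'deploys armed guards' holds; complaints pending with the licensing board 1 > 0 → not met
Not met: 9 of 12

9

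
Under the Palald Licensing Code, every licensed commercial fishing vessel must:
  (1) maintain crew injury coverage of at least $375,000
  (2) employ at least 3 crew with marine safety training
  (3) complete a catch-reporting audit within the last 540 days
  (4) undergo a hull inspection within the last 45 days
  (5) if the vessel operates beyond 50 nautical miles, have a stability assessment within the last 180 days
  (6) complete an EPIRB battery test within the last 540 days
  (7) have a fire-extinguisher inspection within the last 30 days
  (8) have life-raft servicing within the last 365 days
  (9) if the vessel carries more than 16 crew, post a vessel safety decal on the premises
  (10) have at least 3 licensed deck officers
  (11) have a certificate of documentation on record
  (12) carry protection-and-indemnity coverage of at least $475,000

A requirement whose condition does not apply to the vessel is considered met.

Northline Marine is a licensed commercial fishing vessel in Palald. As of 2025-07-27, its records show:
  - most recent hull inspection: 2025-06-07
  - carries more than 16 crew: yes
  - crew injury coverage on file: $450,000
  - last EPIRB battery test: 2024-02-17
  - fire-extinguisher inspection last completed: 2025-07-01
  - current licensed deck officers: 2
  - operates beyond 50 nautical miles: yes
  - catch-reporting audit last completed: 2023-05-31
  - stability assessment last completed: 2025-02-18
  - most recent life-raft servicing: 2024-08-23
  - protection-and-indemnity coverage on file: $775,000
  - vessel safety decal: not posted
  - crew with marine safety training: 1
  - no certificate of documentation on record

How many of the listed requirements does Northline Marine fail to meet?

6

1. crew injury coverage $450,000 ≥ $375,000 → met
2. crew with marine safety training 1 < 3 → not met
3. catch-reporting audit 788 days ago vs limit 540 → not met
4. hull inspection 50 days ago vs limit 45 → not met
5. condition 'operates beyond 50 nautical miles' holds; stability assessment 159 days ago vs limit 180 → met
6. EPIRB battery test 526 days ago vs limit 540 → met
7. fire-extinguisher inspection 26 days ago vs limit 30 → met
8. life-raft servicing 338 days ago vs limit 365 → met
9. condition 'carries more than 16 crew' holds; vessel safety decal absent → not met
10. licensed deck officers 2 < 3 → not met
11. certificate of documentation absent → not met
12. protection-and-indemnity coverage $775,000 ≥ $475,000 → met
Not met: 6 of 12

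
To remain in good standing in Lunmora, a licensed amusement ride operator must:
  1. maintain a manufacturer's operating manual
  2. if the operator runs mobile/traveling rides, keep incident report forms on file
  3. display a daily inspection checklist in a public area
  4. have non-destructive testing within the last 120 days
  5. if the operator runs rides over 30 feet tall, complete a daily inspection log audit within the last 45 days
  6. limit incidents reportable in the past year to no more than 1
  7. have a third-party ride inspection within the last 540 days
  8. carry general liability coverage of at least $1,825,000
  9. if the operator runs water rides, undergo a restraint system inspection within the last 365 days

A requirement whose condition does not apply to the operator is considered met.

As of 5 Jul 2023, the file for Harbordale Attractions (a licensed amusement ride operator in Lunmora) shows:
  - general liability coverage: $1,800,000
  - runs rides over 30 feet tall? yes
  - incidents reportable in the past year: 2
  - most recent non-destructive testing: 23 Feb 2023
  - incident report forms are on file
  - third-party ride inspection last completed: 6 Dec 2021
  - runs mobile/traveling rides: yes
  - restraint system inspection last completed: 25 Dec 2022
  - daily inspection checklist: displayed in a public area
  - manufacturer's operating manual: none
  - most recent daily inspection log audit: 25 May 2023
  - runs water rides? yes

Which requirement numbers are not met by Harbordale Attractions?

1, 4, 6, 7, 8

1. manufacturer's operating manual absent → not met
2. condition 'runs mobile/traveling rides' holds; incident report forms present → met
3. daily inspection checklist present → met
4. non-destructive testing 132 days ago vs limit 120 → not met
5. condition 'runs rides over 30 feet tall' holds; daily inspection log audit 41 days ago vs limit 45 → met
6. incidents reportable in the past year 2 > 1 → not met
7. third-party ride inspection 576 days ago vs limit 540 → not met
8. general liability coverage $1,800,000 < $1,825,000 → not met
9. condition 'runs water rides' holds; restraint system inspection 192 days ago vs limit 365 → met
Not met: 1, 4, 6, 7, 8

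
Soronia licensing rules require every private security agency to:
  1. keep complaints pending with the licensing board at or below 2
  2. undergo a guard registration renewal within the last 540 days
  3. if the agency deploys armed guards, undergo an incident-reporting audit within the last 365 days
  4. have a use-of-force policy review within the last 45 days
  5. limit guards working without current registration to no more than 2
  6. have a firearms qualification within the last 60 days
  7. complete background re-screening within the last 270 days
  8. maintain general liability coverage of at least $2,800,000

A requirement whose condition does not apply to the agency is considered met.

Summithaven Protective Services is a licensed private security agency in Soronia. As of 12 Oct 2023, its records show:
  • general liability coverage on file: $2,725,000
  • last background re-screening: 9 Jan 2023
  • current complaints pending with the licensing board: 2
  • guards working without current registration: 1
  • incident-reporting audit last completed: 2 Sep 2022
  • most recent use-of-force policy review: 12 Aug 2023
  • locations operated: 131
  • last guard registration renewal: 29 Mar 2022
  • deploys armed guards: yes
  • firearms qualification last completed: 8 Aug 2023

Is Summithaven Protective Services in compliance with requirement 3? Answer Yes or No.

No

3. condition 'deploys armed guards' holds; incident-reporting audit 405 days ago vs limit 365 → not met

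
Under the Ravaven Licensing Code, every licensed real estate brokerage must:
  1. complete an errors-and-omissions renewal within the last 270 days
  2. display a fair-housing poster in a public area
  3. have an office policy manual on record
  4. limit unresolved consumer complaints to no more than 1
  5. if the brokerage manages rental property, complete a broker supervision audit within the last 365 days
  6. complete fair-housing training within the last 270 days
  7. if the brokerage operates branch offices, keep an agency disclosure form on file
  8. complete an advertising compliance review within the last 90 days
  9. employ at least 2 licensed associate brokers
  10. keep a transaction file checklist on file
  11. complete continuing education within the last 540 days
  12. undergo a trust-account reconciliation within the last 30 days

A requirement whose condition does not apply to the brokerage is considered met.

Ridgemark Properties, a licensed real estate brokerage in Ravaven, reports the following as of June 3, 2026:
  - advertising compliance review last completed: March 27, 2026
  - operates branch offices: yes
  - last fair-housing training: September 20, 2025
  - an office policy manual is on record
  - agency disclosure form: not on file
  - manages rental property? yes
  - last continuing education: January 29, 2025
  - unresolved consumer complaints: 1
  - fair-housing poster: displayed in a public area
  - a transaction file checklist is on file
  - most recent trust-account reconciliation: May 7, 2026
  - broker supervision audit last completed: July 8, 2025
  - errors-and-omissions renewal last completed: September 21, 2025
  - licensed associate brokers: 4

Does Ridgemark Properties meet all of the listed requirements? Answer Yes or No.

1. errors-and-omissions renewal 255 days ago vs limit 270 → met
2. fair-housing poster present → met
3. office policy manual present → met
4. unresolved consumer complaints 1 ≤ 1 → met
5. condition 'manages rental property' holds; broker supervision audit 330 days ago vs limit 365 → met
6. fair-housing training 256 days ago vs limit 270 → met
7. condition 'operates branch offices' holds; agency disclosure form absent → not met
8. advertising compliance review 68 days ago vs limit 90 → met
9. licensed associate brokers 4 ≥ 2 → met
10. transaction file checklist present → met
11. continuing education 490 days ago vs limit 540 → met
12. trust-account reconciliation 27 days ago vs limit 30 → met
Not met: 7

No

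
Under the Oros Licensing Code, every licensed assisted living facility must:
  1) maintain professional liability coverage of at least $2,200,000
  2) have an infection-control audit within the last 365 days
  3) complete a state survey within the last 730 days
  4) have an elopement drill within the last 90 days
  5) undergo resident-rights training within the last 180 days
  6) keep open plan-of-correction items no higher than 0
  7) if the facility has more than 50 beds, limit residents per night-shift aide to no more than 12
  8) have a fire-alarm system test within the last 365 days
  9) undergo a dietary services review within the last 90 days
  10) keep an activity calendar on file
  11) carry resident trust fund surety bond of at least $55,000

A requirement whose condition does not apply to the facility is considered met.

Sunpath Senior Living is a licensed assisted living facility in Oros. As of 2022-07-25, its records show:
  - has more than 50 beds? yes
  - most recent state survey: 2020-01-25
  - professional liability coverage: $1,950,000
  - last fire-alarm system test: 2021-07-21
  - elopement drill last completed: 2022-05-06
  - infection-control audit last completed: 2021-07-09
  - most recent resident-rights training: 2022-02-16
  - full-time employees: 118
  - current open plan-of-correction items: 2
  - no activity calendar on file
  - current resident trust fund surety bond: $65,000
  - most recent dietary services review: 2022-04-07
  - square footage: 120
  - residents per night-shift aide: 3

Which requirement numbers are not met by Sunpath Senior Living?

1. professional liability coverage $1,950,000 < $2,200,000 → not met
2. infection-control audit 381 days ago vs limit 365 → not met
3. state survey 912 days ago vs limit 730 → not met
4. elopement drill 80 days ago vs limit 90 → met
5. resident-rights training 159 days ago vs limit 180 → met
6. open plan-of-correction items 2 > 0 → not met
7. condition 'has more than 50 beds' holds; residents per night-shift aide 3 ≤ 12 → met
8. fire-alarm system test 369 days ago vs limit 365 → not met
9. dietary services review 109 days ago vs limit 90 → not met
10. activity calendar absent → not met
11. resident trust fund surety bond $65,000 ≥ $55,000 → met
Not met: 1, 2, 3, 6, 8, 9, 10

1, 2, 3, 6, 8, 9, 10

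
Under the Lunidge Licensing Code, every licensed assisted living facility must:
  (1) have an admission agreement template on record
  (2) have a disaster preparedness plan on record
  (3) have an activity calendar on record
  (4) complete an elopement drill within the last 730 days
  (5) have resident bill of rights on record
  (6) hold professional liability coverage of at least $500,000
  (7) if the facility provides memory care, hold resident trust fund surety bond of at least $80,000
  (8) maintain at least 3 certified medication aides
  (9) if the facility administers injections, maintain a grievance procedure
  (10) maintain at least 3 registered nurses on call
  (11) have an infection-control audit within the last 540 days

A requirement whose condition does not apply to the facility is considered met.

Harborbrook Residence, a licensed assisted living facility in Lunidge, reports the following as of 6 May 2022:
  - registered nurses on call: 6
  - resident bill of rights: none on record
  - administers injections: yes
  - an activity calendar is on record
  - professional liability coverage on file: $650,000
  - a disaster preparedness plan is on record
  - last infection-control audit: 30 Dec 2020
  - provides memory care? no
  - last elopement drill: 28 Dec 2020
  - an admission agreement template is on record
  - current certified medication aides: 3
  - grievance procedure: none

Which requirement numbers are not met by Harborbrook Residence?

1. admission agreement template present → met
2. disaster preparedness plan present → met
3. activity calendar present → met
4. elopement drill 494 days ago vs limit 730 → met
5. resident bill of rights absent → not met
6. professional liability coverage $650,000 ≥ $500,000 → met
7. condition 'provides memory care' does not hold → requirement n/a → met
8. certified medication aides 3 ≥ 3 → met
9. condition 'administers injections' holds; grievance procedure absent → not met
10. registered nurses on call 6 ≥ 3 → met
11. infection-control audit 492 days ago vs limit 540 → met
Not met: 5, 9

5, 9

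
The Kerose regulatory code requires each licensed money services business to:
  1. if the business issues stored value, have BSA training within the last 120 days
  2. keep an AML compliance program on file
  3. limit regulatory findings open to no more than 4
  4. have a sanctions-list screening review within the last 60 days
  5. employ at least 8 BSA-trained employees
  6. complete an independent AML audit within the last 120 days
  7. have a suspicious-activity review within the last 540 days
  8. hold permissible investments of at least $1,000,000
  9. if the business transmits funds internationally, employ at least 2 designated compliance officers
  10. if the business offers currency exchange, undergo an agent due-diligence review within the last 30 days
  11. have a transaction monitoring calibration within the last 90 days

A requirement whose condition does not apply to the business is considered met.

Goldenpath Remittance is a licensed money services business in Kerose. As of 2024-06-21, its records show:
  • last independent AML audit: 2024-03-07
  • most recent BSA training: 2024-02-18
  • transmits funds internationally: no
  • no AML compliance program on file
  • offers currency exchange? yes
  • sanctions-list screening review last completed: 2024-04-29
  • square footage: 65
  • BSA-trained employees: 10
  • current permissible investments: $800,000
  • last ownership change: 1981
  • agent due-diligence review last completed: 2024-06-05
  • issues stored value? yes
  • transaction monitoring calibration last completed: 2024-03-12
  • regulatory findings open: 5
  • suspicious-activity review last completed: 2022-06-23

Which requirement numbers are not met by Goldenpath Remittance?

1, 2, 3, 7, 8, 11

1. condition 'issues stored value' holds; BSA training 124 days ago vs limit 120 → not met
2. AML compliance program absent → not met
3. regulatory findings open 5 > 4 → not met
4. sanctions-list screening review 53 days ago vs limit 60 → met
5. BSA-trained employees 10 ≥ 8 → met
6. independent AML audit 106 days ago vs limit 120 → met
7. suspicious-activity review 729 days ago vs limit 540 → not met
8. permissible investments $800,000 < $1,000,000 → not met
9. condition 'transmits funds internationally' does not hold → requirement n/a → met
10. condition 'offers currency exchange' holds; agent due-diligence review 16 days ago vs limit 30 → met
11. transaction monitoring calibration 101 days ago vs limit 90 → not met
Not met: 1, 2, 3, 7, 8, 11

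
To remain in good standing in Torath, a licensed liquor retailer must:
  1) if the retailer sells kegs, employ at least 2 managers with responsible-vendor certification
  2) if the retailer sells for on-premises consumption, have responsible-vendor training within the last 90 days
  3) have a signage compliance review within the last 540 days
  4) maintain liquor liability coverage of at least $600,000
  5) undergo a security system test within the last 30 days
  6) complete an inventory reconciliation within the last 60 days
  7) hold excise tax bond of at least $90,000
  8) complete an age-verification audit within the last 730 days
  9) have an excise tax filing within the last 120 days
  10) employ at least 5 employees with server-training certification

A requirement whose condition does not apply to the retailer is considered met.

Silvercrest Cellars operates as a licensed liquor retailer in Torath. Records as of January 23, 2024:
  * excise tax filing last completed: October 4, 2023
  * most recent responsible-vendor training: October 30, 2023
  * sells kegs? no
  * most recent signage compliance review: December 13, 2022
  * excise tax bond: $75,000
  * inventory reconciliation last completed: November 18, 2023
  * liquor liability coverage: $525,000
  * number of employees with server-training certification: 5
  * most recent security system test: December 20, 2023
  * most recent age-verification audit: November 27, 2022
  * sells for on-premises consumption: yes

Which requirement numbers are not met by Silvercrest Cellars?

4, 5, 6, 7

1. condition 'sells kegs' does not hold → requirement n/a → met
2. condition 'sells for on-premises consumption' holds; responsible-vendor training 85 days ago vs limit 90 → met
3. signage compliance review 406 days ago vs limit 540 → met
4. liquor liability coverage $525,000 < $600,000 → not met
5. security system test 34 days ago vs limit 30 → not met
6. inventory reconciliation 66 days ago vs limit 60 → not met
7. excise tax bond $75,000 < $90,000 → not met
8. age-verification audit 422 days ago vs limit 730 → met
9. excise tax filing 111 days ago vs limit 120 → met
10. employees with server-training certification 5 ≥ 5 → met
Not met: 4, 5, 6, 7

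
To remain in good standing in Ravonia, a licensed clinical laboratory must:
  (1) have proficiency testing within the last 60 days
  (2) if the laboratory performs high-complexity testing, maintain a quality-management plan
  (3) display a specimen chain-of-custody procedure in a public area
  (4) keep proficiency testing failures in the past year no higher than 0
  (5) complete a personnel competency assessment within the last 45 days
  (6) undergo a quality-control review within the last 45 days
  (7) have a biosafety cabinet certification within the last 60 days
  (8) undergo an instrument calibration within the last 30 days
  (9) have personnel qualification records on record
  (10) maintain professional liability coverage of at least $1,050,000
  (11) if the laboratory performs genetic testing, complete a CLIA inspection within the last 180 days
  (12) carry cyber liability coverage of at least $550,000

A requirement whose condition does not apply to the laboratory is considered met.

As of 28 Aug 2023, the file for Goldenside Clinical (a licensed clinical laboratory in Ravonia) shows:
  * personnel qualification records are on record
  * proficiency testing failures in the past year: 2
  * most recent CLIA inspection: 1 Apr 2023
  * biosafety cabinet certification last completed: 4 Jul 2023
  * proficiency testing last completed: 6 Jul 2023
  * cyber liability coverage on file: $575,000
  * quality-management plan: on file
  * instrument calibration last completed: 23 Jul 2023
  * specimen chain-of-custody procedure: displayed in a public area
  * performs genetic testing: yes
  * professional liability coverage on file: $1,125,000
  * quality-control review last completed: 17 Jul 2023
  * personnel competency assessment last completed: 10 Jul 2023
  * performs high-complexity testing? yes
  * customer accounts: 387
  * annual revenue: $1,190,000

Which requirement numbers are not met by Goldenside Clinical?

4, 5, 8

1. proficiency testing 53 days ago vs limit 60 → met
2. condition 'performs high-complexity testing' holds; quality-management plan present → met
3. specimen chain-of-custody procedure present → met
4. proficiency testing failures in the past year 2 > 0 → not met
5. personnel competency assessment 49 days ago vs limit 45 → not met
6. quality-control review 42 days ago vs limit 45 → met
7. biosafety cabinet certification 55 days ago vs limit 60 → met
8. instrument calibration 36 days ago vs limit 30 → not met
9. personnel qualification records present → met
10. professional liability coverage $1,125,000 ≥ $1,050,000 → met
11. condition 'performs genetic testing' holds; CLIA inspection 149 days ago vs limit 180 → met
12. cyber liability coverage $575,000 ≥ $550,000 → met
Not met: 4, 5, 8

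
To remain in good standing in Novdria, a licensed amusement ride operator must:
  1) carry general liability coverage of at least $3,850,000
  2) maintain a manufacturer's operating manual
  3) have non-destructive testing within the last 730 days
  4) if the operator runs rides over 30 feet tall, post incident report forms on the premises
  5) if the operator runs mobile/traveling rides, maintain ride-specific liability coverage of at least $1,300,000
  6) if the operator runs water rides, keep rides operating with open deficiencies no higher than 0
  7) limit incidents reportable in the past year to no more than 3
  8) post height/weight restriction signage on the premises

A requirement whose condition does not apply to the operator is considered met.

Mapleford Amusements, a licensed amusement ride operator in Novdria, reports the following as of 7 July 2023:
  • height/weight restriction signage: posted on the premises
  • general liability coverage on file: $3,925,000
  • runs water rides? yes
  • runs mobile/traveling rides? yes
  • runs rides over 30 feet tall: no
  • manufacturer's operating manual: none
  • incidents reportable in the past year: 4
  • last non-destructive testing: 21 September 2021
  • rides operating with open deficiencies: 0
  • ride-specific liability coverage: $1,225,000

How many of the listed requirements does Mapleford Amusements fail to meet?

1. general liability coverage $3,925,000 ≥ $3,850,000 → met
2. manufacturer's operating manual absent → not met
3. non-destructive testing 654 days ago vs limit 730 → met
4. condition 'runs rides over 30 feet tall' does not hold → requirement n/a → met
5. condition 'runs mobile/traveling rides' holds; ride-specific liability coverage $1,225,000 < $1,300,000 → not met
6. condition 'runs water rides' holds; rides operating with open deficiencies 0 ≤ 0 → met
7. incidents reportable in the past year 4 > 3 → not met
8. height/weight restriction signage present → met
Not met: 3 of 8

3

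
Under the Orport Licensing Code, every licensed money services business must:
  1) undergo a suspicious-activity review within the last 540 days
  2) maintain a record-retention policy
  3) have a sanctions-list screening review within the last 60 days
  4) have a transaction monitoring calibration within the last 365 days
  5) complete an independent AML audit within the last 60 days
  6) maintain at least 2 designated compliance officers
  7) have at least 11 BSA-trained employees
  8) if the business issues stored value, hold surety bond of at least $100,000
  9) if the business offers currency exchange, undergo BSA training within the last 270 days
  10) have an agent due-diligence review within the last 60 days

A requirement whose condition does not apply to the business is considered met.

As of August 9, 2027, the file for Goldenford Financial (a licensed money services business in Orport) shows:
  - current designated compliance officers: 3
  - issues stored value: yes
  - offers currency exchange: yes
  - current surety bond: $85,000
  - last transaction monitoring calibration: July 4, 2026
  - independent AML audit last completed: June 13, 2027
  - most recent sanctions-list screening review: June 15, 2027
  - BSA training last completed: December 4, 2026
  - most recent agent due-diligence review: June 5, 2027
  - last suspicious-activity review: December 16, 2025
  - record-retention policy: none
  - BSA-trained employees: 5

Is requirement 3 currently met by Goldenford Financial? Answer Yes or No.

Yes

3. sanctions-list screening review 55 days ago vs limit 60 → met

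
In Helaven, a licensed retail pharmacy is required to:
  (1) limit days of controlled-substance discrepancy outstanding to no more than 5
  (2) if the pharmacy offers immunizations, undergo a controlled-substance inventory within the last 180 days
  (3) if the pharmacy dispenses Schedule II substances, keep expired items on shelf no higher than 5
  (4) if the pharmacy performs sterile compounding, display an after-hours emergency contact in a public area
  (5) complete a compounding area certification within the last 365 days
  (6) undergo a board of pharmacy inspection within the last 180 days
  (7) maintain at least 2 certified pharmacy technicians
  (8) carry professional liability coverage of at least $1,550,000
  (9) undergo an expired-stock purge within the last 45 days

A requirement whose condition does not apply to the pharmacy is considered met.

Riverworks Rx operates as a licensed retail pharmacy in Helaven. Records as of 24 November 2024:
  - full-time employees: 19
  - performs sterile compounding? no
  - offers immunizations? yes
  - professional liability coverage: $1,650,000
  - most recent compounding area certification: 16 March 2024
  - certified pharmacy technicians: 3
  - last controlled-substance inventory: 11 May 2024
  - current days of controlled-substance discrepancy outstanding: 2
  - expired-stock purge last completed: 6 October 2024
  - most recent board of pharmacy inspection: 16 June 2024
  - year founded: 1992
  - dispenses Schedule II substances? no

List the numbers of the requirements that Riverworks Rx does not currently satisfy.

1. days of controlled-substance discrepancy outstanding 2 ≤ 5 → met
2. condition 'offers immunizations' holds; controlled-substance inventory 197 days ago vs limit 180 → not met
3. condition 'dispenses Schedule II substances' does not hold → requirement n/a → met
4. condition 'performs sterile compounding' does not hold → requirement n/a → met
5. compounding area certification 253 days ago vs limit 365 → met
6. board of pharmacy inspection 161 days ago vs limit 180 → met
7. certified pharmacy technicians 3 ≥ 2 → met
8. professional liability coverage $1,650,000 ≥ $1,550,000 → met
9. expired-stock purge 49 days ago vs limit 45 → not met
Not met: 2, 9

2, 9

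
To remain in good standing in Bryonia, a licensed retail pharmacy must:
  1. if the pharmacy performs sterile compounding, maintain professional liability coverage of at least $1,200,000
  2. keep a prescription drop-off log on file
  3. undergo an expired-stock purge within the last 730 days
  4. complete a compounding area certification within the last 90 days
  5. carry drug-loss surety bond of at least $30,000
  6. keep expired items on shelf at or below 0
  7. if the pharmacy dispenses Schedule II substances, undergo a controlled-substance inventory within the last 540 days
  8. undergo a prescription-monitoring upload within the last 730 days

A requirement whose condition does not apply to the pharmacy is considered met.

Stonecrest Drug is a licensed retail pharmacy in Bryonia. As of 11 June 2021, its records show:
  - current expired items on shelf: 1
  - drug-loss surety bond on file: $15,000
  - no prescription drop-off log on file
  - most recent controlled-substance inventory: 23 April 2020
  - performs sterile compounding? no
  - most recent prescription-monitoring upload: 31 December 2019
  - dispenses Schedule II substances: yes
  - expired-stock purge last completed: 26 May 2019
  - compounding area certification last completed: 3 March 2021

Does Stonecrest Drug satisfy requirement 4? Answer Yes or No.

No

4. compounding area certification 100 days ago vs limit 90 → not met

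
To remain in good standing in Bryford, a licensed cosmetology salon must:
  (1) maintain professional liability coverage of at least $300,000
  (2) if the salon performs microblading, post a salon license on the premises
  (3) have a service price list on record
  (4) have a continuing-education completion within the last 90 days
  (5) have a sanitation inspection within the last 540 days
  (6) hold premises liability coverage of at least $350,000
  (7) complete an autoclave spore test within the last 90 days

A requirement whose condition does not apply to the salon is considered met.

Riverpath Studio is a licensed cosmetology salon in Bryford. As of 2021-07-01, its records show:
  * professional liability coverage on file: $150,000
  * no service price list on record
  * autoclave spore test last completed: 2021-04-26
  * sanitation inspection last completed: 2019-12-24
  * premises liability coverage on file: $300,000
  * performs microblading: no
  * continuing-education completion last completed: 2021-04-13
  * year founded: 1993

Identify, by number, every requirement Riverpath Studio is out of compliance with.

1. professional liability coverage $150,000 < $300,000 → not met
2. condition 'performs microblading' does not hold → requirement n/a → met
3. service price list absent → not met
4. continuing-education completion 79 days ago vs limit 90 → met
5. sanitation inspection 555 days ago vs limit 540 → not met
6. premises liability coverage $300,000 < $350,000 → not met
7. autoclave spore test 66 days ago vs limit 90 → met
Not met: 1, 3, 5, 6

1, 3, 5, 6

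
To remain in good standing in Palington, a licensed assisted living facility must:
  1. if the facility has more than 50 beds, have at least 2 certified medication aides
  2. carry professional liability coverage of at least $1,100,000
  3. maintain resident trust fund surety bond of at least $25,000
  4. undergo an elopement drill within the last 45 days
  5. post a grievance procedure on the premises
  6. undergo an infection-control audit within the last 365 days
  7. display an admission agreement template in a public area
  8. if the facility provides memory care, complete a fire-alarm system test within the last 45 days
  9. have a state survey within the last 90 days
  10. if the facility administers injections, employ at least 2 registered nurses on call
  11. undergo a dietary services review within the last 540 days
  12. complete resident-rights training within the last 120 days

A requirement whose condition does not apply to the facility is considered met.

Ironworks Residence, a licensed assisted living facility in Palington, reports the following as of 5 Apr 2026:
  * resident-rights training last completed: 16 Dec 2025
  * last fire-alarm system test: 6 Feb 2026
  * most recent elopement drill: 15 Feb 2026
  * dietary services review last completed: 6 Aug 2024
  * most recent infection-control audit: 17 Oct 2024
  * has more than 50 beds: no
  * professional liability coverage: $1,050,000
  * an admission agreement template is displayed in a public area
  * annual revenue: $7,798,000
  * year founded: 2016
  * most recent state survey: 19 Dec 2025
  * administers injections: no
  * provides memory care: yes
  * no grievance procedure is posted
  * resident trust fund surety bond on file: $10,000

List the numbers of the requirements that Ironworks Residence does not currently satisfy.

2, 3, 4, 5, 6, 8, 9, 11

1. condition 'has more than 50 beds' does not hold → requirement n/a → met
2. professional liability coverage $1,050,000 < $1,100,000 → not met
3. resident trust fund surety bond $10,000 < $25,000 → not met
4. elopement drill 49 days ago vs limit 45 → not met
5. grievance procedure absent → not met
6. infection-control audit 535 days ago vs limit 365 → not met
7. admission agreement template present → met
8. condition 'provides memory care' holds; fire-alarm system test 58 days ago vs limit 45 → not met
9. state survey 107 days ago vs limit 90 → not met
10. condition 'administers injections' does not hold → requirement n/a → met
11. dietary services review 607 days ago vs limit 540 → not met
12. resident-rights training 110 days ago vs limit 120 → met
Not met: 2, 3, 4, 5, 6, 8, 9, 11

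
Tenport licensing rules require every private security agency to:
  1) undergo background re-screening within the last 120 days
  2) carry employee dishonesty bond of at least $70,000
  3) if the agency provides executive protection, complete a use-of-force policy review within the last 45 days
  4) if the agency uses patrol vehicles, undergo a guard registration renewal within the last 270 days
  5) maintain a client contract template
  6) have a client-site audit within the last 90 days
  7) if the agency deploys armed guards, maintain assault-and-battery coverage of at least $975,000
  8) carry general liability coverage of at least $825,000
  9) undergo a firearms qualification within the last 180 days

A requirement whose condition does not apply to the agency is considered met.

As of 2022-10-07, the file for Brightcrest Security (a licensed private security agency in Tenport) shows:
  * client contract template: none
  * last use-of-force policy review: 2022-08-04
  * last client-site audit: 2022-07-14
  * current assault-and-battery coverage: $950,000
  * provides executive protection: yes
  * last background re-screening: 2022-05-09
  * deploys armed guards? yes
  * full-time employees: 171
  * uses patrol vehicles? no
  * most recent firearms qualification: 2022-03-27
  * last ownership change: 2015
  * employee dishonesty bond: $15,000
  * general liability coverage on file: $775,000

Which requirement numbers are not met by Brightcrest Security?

1. background re-screening 151 days ago vs limit 120 → not met
2. employee dishonesty bond $15,000 < $70,000 → not met
3. condition 'provides executive protection' holds; use-of-force policy review 64 days ago vs limit 45 → not met
4. condition 'uses patrol vehicles' does not hold → requirement n/a → met
5. client contract template absent → not met
6. client-site audit 85 days ago vs limit 90 → met
7. condition 'deploys armed guards' holds; assault-and-battery coverage $950,000 < $975,000 → not met
8. general liability coverage $775,000 < $825,000 → not met
9. firearms qualification 194 days ago vs limit 180 → not met
Not met: 1, 2, 3, 5, 7, 8, 9

1, 2, 3, 5, 7, 8, 9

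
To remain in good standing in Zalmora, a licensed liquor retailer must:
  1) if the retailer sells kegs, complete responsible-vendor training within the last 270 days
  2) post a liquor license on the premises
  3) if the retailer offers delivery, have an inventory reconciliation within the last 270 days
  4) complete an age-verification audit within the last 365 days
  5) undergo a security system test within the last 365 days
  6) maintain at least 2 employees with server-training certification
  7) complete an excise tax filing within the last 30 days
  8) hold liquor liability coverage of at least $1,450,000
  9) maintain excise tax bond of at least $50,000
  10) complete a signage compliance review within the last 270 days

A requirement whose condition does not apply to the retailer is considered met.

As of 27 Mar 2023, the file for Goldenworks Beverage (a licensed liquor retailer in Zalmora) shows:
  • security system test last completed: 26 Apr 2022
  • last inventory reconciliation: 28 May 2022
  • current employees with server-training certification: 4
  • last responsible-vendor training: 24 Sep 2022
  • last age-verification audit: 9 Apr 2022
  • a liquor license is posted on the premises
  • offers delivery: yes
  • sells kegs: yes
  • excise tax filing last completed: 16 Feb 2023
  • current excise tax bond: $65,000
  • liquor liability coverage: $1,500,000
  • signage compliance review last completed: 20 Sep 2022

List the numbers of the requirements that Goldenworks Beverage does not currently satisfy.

3, 7

1. condition 'sells kegs' holds; responsible-vendor training 184 days ago vs limit 270 → met
2. liquor license present → met
3. condition 'offers delivery' holds; inventory reconciliation 303 days ago vs limit 270 → not met
4. age-verification audit 352 days ago vs limit 365 → met
5. security system test 335 days ago vs limit 365 → met
6. employees with server-training certification 4 ≥ 2 → met
7. excise tax filing 39 days ago vs limit 30 → not met
8. liquor liability coverage $1,500,000 ≥ $1,450,000 → met
9. excise tax bond $65,000 ≥ $50,000 → met
10. signage compliance review 188 days ago vs limit 270 → met
Not met: 3, 7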